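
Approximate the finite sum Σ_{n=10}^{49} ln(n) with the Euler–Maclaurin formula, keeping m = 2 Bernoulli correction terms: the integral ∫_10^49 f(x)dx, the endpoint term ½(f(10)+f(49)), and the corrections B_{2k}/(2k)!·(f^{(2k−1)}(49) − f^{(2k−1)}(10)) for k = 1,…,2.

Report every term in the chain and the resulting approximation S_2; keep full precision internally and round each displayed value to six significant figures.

S_2 ≈ 131.764

∫_10^49 ln(x) dx evaluates to 128.673.
Endpoint term: (f(10) + f(49))/2 = (2.30259 + 3.89182)/2 = 3.09720.
Running total after boundary: 131.771.
Correction k=1: B_{2}/2! · (f^{(1)}(49) − f^{(1)}(10)) = 1/12 · (0.0204082 − 0.100000) = -0.00663265.
Running total after k=1: 131.764.
Correction k=2: B_{4}/4! · (f^{(3)}(49) − f^{(3)}(10)) = −1/720 · (1.69997e-05 − 0.00200000) = 2.75417e-06.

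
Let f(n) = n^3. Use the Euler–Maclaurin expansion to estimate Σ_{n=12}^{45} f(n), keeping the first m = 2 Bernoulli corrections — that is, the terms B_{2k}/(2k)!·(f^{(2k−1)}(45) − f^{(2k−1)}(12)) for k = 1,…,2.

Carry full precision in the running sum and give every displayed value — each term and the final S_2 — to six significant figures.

The integral term ∫_12^45 x^3 dx = 1.01997e+06.
Endpoint term: (f(12) + f(45))/2 = (1728.00 + 91125.0)/2 = 46426.5.
Running total after boundary: 1.06640e+06.
Order-1 term: 1/12 · (6075.00 − 432.000) = 470.250.
After k=1: 1.06687e+06.
Order-2 term: −1/720 · (6.00000 − 6.00000) = 0.00000.

S_2 ≈ 1.06687e+06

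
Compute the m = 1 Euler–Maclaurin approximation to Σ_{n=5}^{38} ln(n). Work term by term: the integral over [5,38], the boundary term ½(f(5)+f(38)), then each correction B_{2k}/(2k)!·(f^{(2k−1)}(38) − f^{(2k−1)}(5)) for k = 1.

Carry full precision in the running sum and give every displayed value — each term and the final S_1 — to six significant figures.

S_1 ≈ 99.7901

Integral: ∫_5^38 ln(x) dx = 97.1811.
Boundary: ½(f(5) + f(38)) = ½(1.60944 + 3.63759) = 2.62351.
So far: 99.8046.
Order-1 term: 1/12 · (0.0263158 − 0.200000) = -0.0144737.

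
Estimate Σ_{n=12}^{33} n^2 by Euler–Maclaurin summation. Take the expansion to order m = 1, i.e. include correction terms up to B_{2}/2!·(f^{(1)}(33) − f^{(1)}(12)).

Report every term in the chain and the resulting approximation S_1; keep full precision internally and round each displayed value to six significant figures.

S_1 ≈ 12023.0

∫_12^33 x^2 dx evaluates to 11403.0.
½[f(12) + f(33)] = ½[144.000 + 1089.00] = 616.500.
So far: 12019.5.
Correction k=1: B_{2}/2! · (f^{(1)}(33) − f^{(1)}(12)) = 1/12 · (66.0000 − 24.0000) = 3.50000.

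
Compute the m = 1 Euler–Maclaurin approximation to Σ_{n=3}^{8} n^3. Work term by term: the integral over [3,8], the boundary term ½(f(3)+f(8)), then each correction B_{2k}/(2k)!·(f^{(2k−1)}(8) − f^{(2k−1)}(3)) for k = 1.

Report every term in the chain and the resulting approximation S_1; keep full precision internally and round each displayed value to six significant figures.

S_1 ≈ 1287.00

∫_3^8 x^3 dx evaluates to 1003.75.
½[f(3) + f(8)] = ½[27.0000 + 512.000] = 269.500.
So far: 1273.25.
k=1: B_{2}/(2)! × [f^{(1)}(8) − f^{(1)}(3)] = 1/12 × (192.000 − 27.0000) = 13.7500.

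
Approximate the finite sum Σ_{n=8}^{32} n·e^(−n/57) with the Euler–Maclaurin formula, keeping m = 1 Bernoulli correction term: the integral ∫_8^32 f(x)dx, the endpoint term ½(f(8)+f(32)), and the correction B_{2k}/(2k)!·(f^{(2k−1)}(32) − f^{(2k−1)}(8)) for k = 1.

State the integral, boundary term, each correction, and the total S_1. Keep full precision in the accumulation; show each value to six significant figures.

S_1 ≈ 338.724

The integral term ∫_8^32 x·e^(−x/57) dx = 326.163.
Boundary: ½(f(8) + f(32)) = ½(6.95243 + 18.2531) = 12.6027.
Integral + boundary = 338.766.
Correction k=1: B_{2}/2! · (f^{(1)}(32) − f^{(1)}(8)) = 1/12 · (0.250179 − 0.747081) = -0.0414085.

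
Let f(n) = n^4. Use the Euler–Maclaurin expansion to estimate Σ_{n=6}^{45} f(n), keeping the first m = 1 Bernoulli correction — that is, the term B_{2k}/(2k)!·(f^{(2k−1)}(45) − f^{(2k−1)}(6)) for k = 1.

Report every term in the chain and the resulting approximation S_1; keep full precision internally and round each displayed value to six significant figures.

∫_6^45 x^4 dx evaluates to 3.69041e+07.
Endpoint term: (f(6) + f(45))/2 = (1296.00 + 4.10062e+06)/2 = 2.05096e+06.
Running total after boundary: 3.89550e+07.
k=1: B_{2}/(2)! × [f^{(1)}(45) − f^{(1)}(6)] = 1/12 × (364500 − 864.000) = 30303.0.

S_1 ≈ 3.89853e+07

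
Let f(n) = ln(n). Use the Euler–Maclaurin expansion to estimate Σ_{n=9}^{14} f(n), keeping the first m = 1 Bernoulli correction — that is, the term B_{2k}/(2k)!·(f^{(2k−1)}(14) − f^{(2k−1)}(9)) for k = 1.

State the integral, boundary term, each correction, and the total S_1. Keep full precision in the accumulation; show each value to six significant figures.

S_1 ≈ 14.5866

The integral term ∫_9^14 ln(x) dx = 12.1718.
½[f(9) + f(14)] = ½[2.19722 + 2.63906] = 2.41814.
Running total after boundary: 14.5899.
Correction k=1: B_{2}/2! · (f^{(1)}(14) − f^{(1)}(9)) = 1/12 · (0.0714286 − 0.111111) = -0.00330688.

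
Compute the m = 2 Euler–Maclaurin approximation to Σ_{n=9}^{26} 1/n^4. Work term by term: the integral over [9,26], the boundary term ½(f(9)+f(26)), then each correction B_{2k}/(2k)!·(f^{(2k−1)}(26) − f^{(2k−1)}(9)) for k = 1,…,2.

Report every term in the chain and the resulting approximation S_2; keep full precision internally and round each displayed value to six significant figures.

∫_9^26 1/x^4 dx evaluates to 0.000438282.
½[f(9) + f(26)] = ½[0.000152416 + 2.18830e-06] = 7.73020e-05.
Running total after boundary: 0.000515584.
Order-1 term: 1/12 · (-3.36661e-07 − (-6.77404e-05)) = 5.61697e-06.
After k=1: 0.000521201.
Order-2 term: −1/720 · (-1.49406e-08 − (-2.50890e-05)) = -3.48251e-08.

S_2 ≈ 0.000521166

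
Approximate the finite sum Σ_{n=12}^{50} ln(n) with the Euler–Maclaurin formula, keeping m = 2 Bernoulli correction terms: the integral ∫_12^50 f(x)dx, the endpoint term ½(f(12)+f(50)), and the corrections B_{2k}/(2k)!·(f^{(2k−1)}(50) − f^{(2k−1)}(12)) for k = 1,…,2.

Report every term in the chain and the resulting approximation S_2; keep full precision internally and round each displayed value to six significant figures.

S_2 ≈ 130.975

Integral: ∫_12^50 ln(x) dx = 127.782.
Boundary: ½(f(12) + f(50)) = ½(2.48491 + 3.91202) = 3.19846.
Running total after boundary: 130.981.
Order-1 term: 1/12 · (0.0200000 − 0.0833333) = -0.00527778.
After k=1: 130.975.
Order-2 term: −1/720 · (1.60000e-05 − 0.00115741) = 1.58529e-06.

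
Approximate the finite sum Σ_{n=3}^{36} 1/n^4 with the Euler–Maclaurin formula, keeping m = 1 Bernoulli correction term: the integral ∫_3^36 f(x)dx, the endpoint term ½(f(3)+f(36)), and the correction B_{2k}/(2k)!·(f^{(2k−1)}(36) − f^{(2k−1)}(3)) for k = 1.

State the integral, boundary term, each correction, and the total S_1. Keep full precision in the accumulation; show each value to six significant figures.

S_1 ≈ 0.0198834

The integral term ∫_3^36 1/x^4 dx = 0.0123385.
Endpoint term: (f(3) + f(36))/2 = (0.0123457 + 5.95374e-07)/2 = 0.00617314.
So far: 0.0185117.
Correction k=1: B_{2}/2! · (f^{(1)}(36) − f^{(1)}(3)) = 1/12 · (-6.61527e-08 − (-0.0164609)) = 0.00137174.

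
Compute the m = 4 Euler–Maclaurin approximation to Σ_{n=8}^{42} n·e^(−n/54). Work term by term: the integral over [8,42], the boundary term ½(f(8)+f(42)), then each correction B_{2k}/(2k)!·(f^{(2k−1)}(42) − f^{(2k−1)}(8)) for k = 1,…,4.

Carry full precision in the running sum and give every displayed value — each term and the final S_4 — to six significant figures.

Integral: ∫_8^42 x·e^(−x/54) dx = 505.328.
Boundary: ½(f(8) + f(42)) = ½(6.89843 + 19.2959) = 13.0972.
So far: 518.425.
Correction k=1: B_{2}/2! · (f^{(1)}(42) − f^{(1)}(8)) = 1/12 · (0.102095 − 0.734555) = -0.0527050.
Partial sum through k=1: 518.373.
Correction k=2: B_{4}/4! · (f^{(3)}(42) − f^{(3)}(8)) = −1/720 · (0.000350119 − 0.000843334) = 6.85021e-07.
Partial sum through k=2: 518.373.
Correction k=3: B_{6}/6! · (f^{(5)}(42) − f^{(5)}(8)) = 1/30240 · (2.28130e-07 − 4.92031e-07) = -8.72691e-12.
Partial sum through k=3: 518.373.
Correction k=4: B_{8}/8! · (f^{(7)}(42) − f^{(7)}(8)) = −1/1209600 · (1.15292e-10 − 2.38290e-10) = 1.01685e-16.

S_4 ≈ 518.373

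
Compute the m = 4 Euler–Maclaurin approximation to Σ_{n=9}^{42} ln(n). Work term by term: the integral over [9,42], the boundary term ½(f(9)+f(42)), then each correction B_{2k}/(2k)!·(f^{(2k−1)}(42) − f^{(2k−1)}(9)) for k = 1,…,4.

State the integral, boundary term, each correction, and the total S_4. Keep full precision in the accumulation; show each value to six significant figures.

S_4 ≈ 107.167

∫_9^42 ln(x) dx evaluates to 104.207.
Endpoint term: (f(9) + f(42))/2 = (2.19722 + 3.73767)/2 = 2.96745.
Integral + boundary = 107.175.
Order-1 term: 1/12 · (0.0238095 − 0.111111) = -0.00727513.
Partial sum through k=1: 107.167.
Order-2 term: −1/720 · (2.69949e-05 − 0.00274348) = 3.77290e-06.
Partial sum through k=2: 107.167.
Order-3 term: 1/30240 · (1.83639e-07 − 0.000406442) = -1.34345e-08.
Partial sum through k=3: 107.167.
Order-4 term: −1/1209600 · (3.12311e-09 − 0.000150534) = 1.24447e-10.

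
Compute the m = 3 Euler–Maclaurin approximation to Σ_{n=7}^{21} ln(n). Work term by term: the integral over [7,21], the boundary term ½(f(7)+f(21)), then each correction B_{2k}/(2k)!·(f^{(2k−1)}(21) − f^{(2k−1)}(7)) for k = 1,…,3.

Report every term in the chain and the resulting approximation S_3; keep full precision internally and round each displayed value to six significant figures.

Integral: ∫_7^21 ln(x) dx = 36.3136.
Endpoint term: (f(7) + f(21))/2 = (1.94591 + 3.04452)/2 = 2.49522.
So far: 38.8088.
k=1: B_{2}/(2)! × [f^{(1)}(21) − f^{(1)}(7)] = 1/12 × (0.0476190 − 0.142857) = -0.00793651.
Partial sum through k=1: 38.8009.
k=2: B_{4}/(4)! × [f^{(3)}(21) − f^{(3)}(7)] = −1/720 × (0.000215959 − 0.00583090) = 7.79853e-06.
Partial sum through k=2: 38.8009.
k=3: B_{6}/(6)! × [f^{(5)}(21) − f^{(5)}(7)] = 1/30240 × (5.87645e-06 − 0.00142798) = -4.70271e-08.

S_3 ≈ 38.8009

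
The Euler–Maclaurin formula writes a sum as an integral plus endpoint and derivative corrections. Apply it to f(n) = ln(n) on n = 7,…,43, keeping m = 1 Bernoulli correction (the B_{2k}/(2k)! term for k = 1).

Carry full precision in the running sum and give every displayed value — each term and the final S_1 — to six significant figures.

The integral term ∫_7^43 ln(x) dx = 112.110.
Endpoint term: (f(7) + f(43))/2 = (1.94591 + 3.76120)/2 = 2.85356.
Running total after boundary: 114.964.
Correction k=1: B_{2}/2! · (f^{(1)}(43) − f^{(1)}(7)) = 1/12 · (0.0232558 − 0.142857) = -0.00996678.

S_1 ≈ 114.954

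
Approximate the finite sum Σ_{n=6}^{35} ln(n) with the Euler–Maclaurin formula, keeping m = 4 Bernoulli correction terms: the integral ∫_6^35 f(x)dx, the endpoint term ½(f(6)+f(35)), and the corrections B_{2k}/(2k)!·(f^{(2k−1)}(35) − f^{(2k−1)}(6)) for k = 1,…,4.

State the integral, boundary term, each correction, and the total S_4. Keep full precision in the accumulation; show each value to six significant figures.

The integral term ∫_6^35 ln(x) dx = 84.6866.
Endpoint term: (f(6) + f(35))/2 = (1.79176 + 3.55535)/2 = 2.67355.
Running total after boundary: 87.3602.
k=1: B_{2}/(2)! × [f^{(1)}(35) − f^{(1)}(6)] = 1/12 × (0.0285714 − 0.166667) = -0.0115079.
Partial sum through k=1: 87.3487.
k=2: B_{4}/(4)! × [f^{(3)}(35) − f^{(3)}(6)] = −1/720 × (4.66472e-05 − 0.00925926) = 1.27953e-05.
Partial sum through k=2: 87.3487.
k=3: B_{6}/(6)! × [f^{(5)}(35) − f^{(5)}(6)] = 1/30240 × (4.56952e-07 − 0.00308642) = -1.02049e-07.
Partial sum through k=3: 87.3487.
k=4: B_{8}/(8)! × [f^{(7)}(35) − f^{(7)}(6)] = −1/1209600 × (1.11907e-08 − 0.00257202) = 2.12633e-09.

S_4 ≈ 87.3487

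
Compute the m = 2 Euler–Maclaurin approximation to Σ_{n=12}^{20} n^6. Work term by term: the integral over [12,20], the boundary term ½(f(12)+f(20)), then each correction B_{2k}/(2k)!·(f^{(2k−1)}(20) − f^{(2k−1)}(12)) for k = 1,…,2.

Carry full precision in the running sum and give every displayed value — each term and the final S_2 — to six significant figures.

S_2 ≈ 2.12706e+08

The integral term ∫_12^20 x^6 dx = 1.77738e+08.
Endpoint term: (f(12) + f(20))/2 = (2.98598e+06 + 6.40000e+07)/2 = 3.34930e+07.
So far: 2.11231e+08.
Correction k=1: B_{2}/2! · (f^{(1)}(20) − f^{(1)}(12)) = 1/12 · (1.92000e+07 − 1.49299e+06) = 1.47558e+06.
Partial sum through k=1: 2.12707e+08.
Correction k=2: B_{4}/4! · (f^{(3)}(20) − f^{(3)}(12)) = −1/720 · (960000 − 207360) = -1045.33.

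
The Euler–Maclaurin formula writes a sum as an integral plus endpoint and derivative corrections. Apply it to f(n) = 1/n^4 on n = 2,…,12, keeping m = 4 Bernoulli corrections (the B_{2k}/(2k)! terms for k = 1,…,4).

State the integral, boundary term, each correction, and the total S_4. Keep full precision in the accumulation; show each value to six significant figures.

S_4 ≈ 0.0820510

Integral: ∫_2^12 1/x^4 dx = 0.0414738.
Boundary: ½(f(2) + f(12)) = ½(0.0625000 + 4.82253e-05) = 0.0312741.
Integral + boundary = 0.0727479.
k=1: B_{2}/(2)! × [f^{(1)}(12) − f^{(1)}(2)] = 1/12 × (-1.60751e-05 − (-0.125000)) = 0.0104153.
Running total after k=1: 0.0831632.
k=2: B_{4}/(4)! × [f^{(3)}(12) − f^{(3)}(2)] = −1/720 × (-3.34898e-06 − (-0.937500)) = -0.00130208.
Running total after k=2: 0.0818611.
k=3: B_{6}/(6)! × [f^{(5)}(12) − f^{(5)}(2)] = 1/30240 × (-1.30238e-06 − (-13.1250)) = 0.000434028.
Running total after k=3: 0.0822952.
k=4: B_{8}/(8)! × [f^{(7)}(12) − f^{(7)}(2)] = −1/1209600 × (-8.13988e-07 − (-295.312)) = -0.000244141.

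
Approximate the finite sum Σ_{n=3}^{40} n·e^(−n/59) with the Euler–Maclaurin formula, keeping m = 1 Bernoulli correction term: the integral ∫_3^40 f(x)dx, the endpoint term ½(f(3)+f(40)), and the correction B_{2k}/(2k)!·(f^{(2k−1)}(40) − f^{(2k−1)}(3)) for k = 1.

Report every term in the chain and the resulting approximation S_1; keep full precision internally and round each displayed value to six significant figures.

The integral term ∫_3^40 x·e^(−x/59) dx = 511.475.
Endpoint term: (f(3) + f(40))/2 = (2.85127 + 20.3059)/2 = 11.5786.
Running total after boundary: 523.054.
k=1: B_{2}/(2)! × [f^{(1)}(40) − f^{(1)}(3)] = 1/12 × (0.163480 − 0.902097) = -0.0615514.

S_1 ≈ 522.992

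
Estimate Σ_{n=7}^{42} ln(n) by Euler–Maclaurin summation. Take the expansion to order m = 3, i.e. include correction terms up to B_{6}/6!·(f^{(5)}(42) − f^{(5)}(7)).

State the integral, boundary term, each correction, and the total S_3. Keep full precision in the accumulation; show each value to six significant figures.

S_3 ≈ 111.193

The integral term ∫_7^42 ln(x) dx = 108.361.
½[f(7) + f(42)] = ½[1.94591 + 3.73767] = 2.84179.
So far: 111.203.
k=1: B_{2}/(2)! × [f^{(1)}(42) − f^{(1)}(7)] = 1/12 × (0.0238095 − 0.142857) = -0.00992063.
Partial sum through k=1: 111.193.
k=2: B_{4}/(4)! × [f^{(3)}(42) − f^{(3)}(7)] = −1/720 × (2.69949e-05 − 0.00583090) = 8.06098e-06.
Partial sum through k=2: 111.193.
k=3: B_{6}/(6)! × [f^{(5)}(42) − f^{(5)}(7)] = 1/30240 × (1.83639e-07 − 0.00142798) = -4.72154e-08.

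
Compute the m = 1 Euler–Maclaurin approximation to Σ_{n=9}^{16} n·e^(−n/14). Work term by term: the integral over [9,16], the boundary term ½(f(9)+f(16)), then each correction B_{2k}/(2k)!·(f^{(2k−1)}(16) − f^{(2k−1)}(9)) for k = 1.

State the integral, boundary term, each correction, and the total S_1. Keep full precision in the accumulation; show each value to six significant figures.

The integral term ∫_9^16 x·e^(−x/14) dx = 35.3630.
Endpoint term: (f(9) + f(16))/2 = (4.73209 + 5.10250)/2 = 4.91730.
Running total after boundary: 40.2803.
Order-1 term: 1/12 · (-0.0455581 − 0.187781) = -0.0194450.

S_1 ≈ 40.2608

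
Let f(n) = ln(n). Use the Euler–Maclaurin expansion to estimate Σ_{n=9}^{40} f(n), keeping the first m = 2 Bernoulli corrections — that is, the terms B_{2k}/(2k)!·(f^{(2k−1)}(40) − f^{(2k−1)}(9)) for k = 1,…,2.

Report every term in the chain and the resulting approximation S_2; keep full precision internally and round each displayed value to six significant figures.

S_2 ≈ 99.7160

∫_9^40 ln(x) dx evaluates to 96.7802.
Boundary: ½(f(9) + f(40)) = ½(2.19722 + 3.68888) = 2.94305.
Running total after boundary: 99.7232.
k=1: B_{2}/(2)! × [f^{(1)}(40) − f^{(1)}(9)] = 1/12 × (0.0250000 − 0.111111) = -0.00717593.
After k=1: 99.7160.
k=2: B_{4}/(4)! × [f^{(3)}(40) − f^{(3)}(9)] = −1/720 × (3.12500e-05 − 0.00274348) = 3.76699e-06.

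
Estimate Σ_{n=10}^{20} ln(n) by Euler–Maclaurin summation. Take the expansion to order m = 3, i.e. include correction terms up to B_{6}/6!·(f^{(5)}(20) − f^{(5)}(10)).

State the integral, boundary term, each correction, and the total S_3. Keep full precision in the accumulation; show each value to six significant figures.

Integral: ∫_10^20 ln(x) dx = 26.8888.
Endpoint term: (f(10) + f(20))/2 = (2.30259 + 2.99573)/2 = 2.64916.
Integral + boundary = 29.5380.
Correction k=1: B_{2}/2! · (f^{(1)}(20) − f^{(1)}(10)) = 1/12 · (0.0500000 − 0.100000) = -0.00416667.
After k=1: 29.5338.
Correction k=2: B_{4}/4! · (f^{(3)}(20) − f^{(3)}(10)) = −1/720 · (0.000250000 − 0.00200000) = 2.43056e-06.
After k=2: 29.5338.
Correction k=3: B_{6}/6! · (f^{(5)}(20) − f^{(5)}(10)) = 1/30240 · (7.50000e-06 − 0.000240000) = -7.68849e-09.

S_3 ≈ 29.5338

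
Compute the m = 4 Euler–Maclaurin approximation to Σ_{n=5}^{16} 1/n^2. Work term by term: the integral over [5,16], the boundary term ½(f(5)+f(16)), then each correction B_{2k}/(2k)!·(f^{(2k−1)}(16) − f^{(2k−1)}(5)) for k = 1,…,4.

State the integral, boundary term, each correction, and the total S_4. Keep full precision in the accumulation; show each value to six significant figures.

S_4 ≈ 0.160735

The integral term ∫_5^16 1/x^2 dx = 0.137500.
Endpoint term: (f(5) + f(16))/2 = (0.0400000 + 0.00390625)/2 = 0.0219531.
So far: 0.159453.
Order-1 term: 1/12 · (-0.000488281 − (-0.0160000)) = 0.00129264.
Running total after k=1: 0.160746.
Order-2 term: −1/720 · (-2.28882e-05 − (-0.00768000)) = -1.06349e-05.
Running total after k=2: 0.160735.
Order-3 term: 1/30240 · (-2.68221e-06 − (-0.00921600)) = 3.04673e-07.
Running total after k=3: 0.160735.
Order-4 term: −1/1209600 · (-5.86733e-07 − (-0.0206438)) = -1.70662e-08.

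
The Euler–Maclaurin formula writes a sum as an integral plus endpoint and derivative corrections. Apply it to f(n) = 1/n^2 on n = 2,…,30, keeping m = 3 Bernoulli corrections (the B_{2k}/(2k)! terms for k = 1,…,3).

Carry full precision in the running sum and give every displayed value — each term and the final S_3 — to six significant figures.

S_3 ≈ 0.612194

Integral: ∫_2^30 1/x^2 dx = 0.466667.
½[f(2) + f(30)] = ½[0.250000 + 0.00111111] = 0.125556.
Running total after boundary: 0.592222.
k=1: B_{2}/(2)! × [f^{(1)}(30) − f^{(1)}(2)] = 1/12 × (-7.40741e-05 − (-0.250000)) = 0.0208272.
Partial sum through k=1: 0.613049.
k=2: B_{4}/(4)! × [f^{(3)}(30) − f^{(3)}(2)] = −1/720 × (-9.87654e-07 − (-0.750000)) = -0.00104167.
Partial sum through k=2: 0.612008.
k=3: B_{6}/(6)! × [f^{(5)}(30) − f^{(5)}(2)] = 1/30240 × (-3.29218e-08 − (-5.62500)) = 0.000186012.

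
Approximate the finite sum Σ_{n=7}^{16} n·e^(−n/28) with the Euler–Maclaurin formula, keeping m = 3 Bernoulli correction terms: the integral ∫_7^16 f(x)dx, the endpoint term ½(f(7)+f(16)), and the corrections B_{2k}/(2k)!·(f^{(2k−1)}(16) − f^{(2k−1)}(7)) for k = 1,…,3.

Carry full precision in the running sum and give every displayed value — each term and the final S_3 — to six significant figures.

S_3 ≈ 74.7071

∫_7^16 x·e^(−x/28) dx evaluates to 67.4920.
Boundary: ½(f(7) + f(16)) = ½(5.45161 + 9.03549) = 7.24355.
So far: 74.7356.
Correction k=1: B_{2}/2! · (f^{(1)}(16) − f^{(1)}(7)) = 1/12 · (0.242022 − 0.584101) = -0.0285065.
After k=1: 74.7071.
Correction k=2: B_{4}/4! · (f^{(3)}(16) − f^{(3)}(7)) = −1/720 · (0.00174931 − 0.00273176) = 1.36452e-06.
After k=2: 74.7071.
Correction k=3: B_{6}/6! · (f^{(5)}(16) − f^{(5)}(7)) = 1/30240 · (4.06877e-06 − 6.01849e-06) = -6.44750e-11.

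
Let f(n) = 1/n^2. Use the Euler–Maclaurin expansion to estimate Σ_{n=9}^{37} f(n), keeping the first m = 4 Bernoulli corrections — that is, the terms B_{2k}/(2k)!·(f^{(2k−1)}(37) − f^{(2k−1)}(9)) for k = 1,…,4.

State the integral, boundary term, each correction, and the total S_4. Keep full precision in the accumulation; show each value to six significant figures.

Integral: ∫_9^37 1/x^2 dx = 0.0840841.
Boundary: ½(f(9) + f(37)) = ½(0.0123457 + 0.000730460) = 0.00653807.
So far: 0.0906222.
Correction k=1: B_{2}/2! · (f^{(1)}(37) − f^{(1)}(9)) = 1/12 · (-3.94843e-05 − (-0.00274348)) = 0.000225333.
Partial sum through k=1: 0.0908475.
Correction k=2: B_{4}/4! · (f^{(3)}(37) − f^{(3)}(9)) = −1/720 · (-3.46101e-07 − (-0.000406442)) = -5.64022e-07.
Partial sum through k=2: 0.0908469.
Correction k=3: B_{6}/6! · (f^{(5)}(37) − f^{(5)}(9)) = 1/30240 · (-7.58439e-09 − (-0.000150534)) = 4.97773e-09.
Partial sum through k=3: 0.0908469.
Correction k=4: B_{8}/8! · (f^{(7)}(37) − f^{(7)}(9)) = −1/1209600 · (-3.10245e-10 − (-0.000104073)) = -8.60389e-11.

S_4 ≈ 0.0908469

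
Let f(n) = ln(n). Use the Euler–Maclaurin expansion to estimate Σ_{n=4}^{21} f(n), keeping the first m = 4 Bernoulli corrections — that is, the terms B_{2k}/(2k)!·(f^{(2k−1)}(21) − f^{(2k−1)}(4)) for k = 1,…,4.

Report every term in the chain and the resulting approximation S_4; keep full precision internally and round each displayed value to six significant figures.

Integral: ∫_4^21 ln(x) dx = 41.3898.
Endpoint term: (f(4) + f(21))/2 = (1.38629 + 3.04452)/2 = 2.21541.
Integral + boundary = 43.6052.
k=1: B_{2}/(2)! × [f^{(1)}(21) − f^{(1)}(4)] = 1/12 × (0.0476190 − 0.250000) = -0.0168651.
After k=1: 43.5883.
k=2: B_{4}/(4)! × [f^{(3)}(21) − f^{(3)}(4)] = −1/720 × (0.000215959 − 0.0312500) = 4.31028e-05.
After k=2: 43.5884.
k=3: B_{6}/(6)! × [f^{(5)}(21) − f^{(5)}(4)] = 1/30240 × (5.87645e-06 − 0.0234375) = -7.74855e-07.
After k=3: 43.5884.
k=4: B_{8}/(8)! × [f^{(7)}(21) − f^{(7)}(4)] = −1/1209600 × (3.99758e-07 − 0.0439453) = 3.63301e-08.

S_4 ≈ 43.5884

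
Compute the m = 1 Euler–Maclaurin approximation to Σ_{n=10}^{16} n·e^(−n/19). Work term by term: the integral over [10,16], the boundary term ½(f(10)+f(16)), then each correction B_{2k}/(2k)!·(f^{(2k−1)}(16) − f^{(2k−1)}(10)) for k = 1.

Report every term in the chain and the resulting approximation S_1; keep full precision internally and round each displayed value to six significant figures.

∫_10^16 x·e^(−x/19) dx evaluates to 39.0347.
Endpoint term: (f(10) + f(16))/2 = (5.90778 + 6.89284)/2 = 6.40031.
Integral + boundary = 45.4350.
k=1: B_{2}/(2)! × [f^{(1)}(16) − f^{(1)}(10)] = 1/12 × (0.0680215 − 0.279842) = -0.0176517.

S_1 ≈ 45.4173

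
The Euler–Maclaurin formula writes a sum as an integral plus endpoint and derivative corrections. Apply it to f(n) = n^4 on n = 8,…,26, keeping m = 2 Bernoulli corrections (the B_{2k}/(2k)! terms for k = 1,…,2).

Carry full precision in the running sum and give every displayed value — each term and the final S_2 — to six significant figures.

Integral: ∫_8^26 x^4 dx = 2.36972e+06.
Endpoint term: (f(8) + f(26))/2 = (4096.00 + 456976)/2 = 230536.
Running total after boundary: 2.60026e+06.
Order-1 term: 1/12 · (70304.0 − 2048.00) = 5688.00.
Partial sum through k=1: 2.60595e+06.
Order-2 term: −1/720 · (624.000 − 192.000) = -0.600000.

S_2 ≈ 2.60594e+06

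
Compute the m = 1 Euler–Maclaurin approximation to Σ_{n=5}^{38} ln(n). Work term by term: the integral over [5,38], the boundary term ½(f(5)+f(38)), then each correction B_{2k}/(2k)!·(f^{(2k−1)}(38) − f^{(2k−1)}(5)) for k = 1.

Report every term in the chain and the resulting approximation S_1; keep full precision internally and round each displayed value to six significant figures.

Integral: ∫_5^38 ln(x) dx = 97.1811.
Boundary: ½(f(5) + f(38)) = ½(1.60944 + 3.63759) = 2.62351.
So far: 99.8046.
k=1: B_{2}/(2)! × [f^{(1)}(38) − f^{(1)}(5)] = 1/12 × (0.0263158 − 0.200000) = -0.0144737.

S_1 ≈ 99.7901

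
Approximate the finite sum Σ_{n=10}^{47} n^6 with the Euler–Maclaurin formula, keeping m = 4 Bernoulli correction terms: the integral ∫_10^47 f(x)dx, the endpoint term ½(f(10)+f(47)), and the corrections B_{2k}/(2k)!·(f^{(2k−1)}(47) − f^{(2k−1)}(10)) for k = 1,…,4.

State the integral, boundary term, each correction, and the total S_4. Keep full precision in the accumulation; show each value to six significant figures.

S_4 ≈ 7.78780e+10

The integral term ∫_10^47 x^6 dx = 7.23733e+10.
½[f(10) + f(47)] = ½[1.00000e+06 + 1.07792e+10] = 5.39011e+09.
Integral + boundary = 7.77634e+10.
k=1: B_{2}/(2)! × [f^{(1)}(47) − f^{(1)}(10)] = 1/12 × (1.37607e+09 − 600000) = 1.14623e+08.
After k=1: 7.78780e+10.
k=2: B_{4}/(4)! × [f^{(3)}(47) − f^{(3)}(10)] = −1/720 × (1.24588e+07 − 120000) = -17137.2.
After k=2: 7.78780e+10.
k=3: B_{6}/(6)! × [f^{(5)}(47) − f^{(5)}(10)] = 1/30240 × (33840.0 − 7200.00) = 0.880952.
After k=3: 7.78780e+10.
k=4: B_{8}/(8)! × [f^{(7)}(47) − f^{(7)}(10)] = −1/1209600 × (0.00000 − 0.00000) = 0.00000.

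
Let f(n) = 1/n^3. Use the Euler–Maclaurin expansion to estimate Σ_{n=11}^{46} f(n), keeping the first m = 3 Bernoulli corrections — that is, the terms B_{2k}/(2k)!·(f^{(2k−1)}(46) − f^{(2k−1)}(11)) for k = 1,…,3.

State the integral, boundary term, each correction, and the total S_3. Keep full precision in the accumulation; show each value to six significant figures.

∫_11^46 1/x^3 dx evaluates to 0.00389594.
½[f(11) + f(46)] = ½[0.000751315 + 1.02737e-05] = 0.000380794.
Integral + boundary = 0.00427673.
Order-1 term: 1/12 · (-6.70023e-07 − (-0.000204904)) = 1.70195e-05.
Partial sum through k=1: 0.00429375.
Order-2 term: −1/720 · (-6.33292e-09 − (-3.38684e-05)) = -4.70307e-08.
Partial sum through k=2: 0.00429370.
Order-3 term: 1/30240 · (-1.25701e-10 − (-1.17560e-05)) = 3.88752e-10.

S_3 ≈ 0.00429370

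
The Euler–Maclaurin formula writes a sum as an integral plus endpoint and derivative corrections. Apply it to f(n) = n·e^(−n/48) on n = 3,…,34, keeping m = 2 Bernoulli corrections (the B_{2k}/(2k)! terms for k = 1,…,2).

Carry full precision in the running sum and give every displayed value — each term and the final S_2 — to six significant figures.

∫_3^34 x·e^(−x/48) dx evaluates to 361.344.
½[f(3) + f(34)] = ½[2.81824 + 16.7438] = 9.78101.
So far: 371.125.
Correction k=1: B_{2}/2! · (f^{(1)}(34) − f^{(1)}(3)) = 1/12 · (0.143635 − 0.880700) = -0.0614220.
Partial sum through k=1: 371.063.
Correction k=2: B_{4}/4! · (f^{(3)}(34) − f^{(3)}(3)) = −1/720 · (0.000489828 − 0.00119771) = 9.83171e-07.

S_2 ≈ 371.063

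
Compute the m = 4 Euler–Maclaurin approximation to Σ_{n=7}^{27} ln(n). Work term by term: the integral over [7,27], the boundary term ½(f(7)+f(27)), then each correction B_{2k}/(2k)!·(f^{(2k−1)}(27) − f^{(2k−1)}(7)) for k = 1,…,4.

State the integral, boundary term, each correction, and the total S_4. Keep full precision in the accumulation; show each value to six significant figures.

S_4 ≈ 57.9783

∫_7^27 ln(x) dx evaluates to 55.3662.
½[f(7) + f(27)] = ½[1.94591 + 3.29584] = 2.62087.
Integral + boundary = 57.9871.
Order-1 term: 1/12 · (0.0370370 − 0.142857) = -0.00881834.
After k=1: 57.9783.
Order-2 term: −1/720 · (0.000101611 − 0.00583090) = 7.95735e-06.
After k=2: 57.9783.
Order-3 term: 1/30240 · (1.67260e-06 − 0.00142798) = -4.71661e-08.
After k=3: 57.9783.
Order-4 term: −1/1209600 · (6.88313e-08 − 0.000874271) = 7.22720e-10.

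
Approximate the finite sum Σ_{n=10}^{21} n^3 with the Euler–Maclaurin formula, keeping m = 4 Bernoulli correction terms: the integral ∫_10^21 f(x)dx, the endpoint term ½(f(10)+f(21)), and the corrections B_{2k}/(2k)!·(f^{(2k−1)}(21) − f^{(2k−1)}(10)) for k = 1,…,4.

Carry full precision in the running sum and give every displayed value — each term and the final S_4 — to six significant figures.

∫_10^21 x^3 dx evaluates to 46120.2.
Boundary: ½(f(10) + f(21)) = ½(1000.00 + 9261.00) = 5130.50.
Running total after boundary: 51250.8.
Correction k=1: B_{2}/2! · (f^{(1)}(21) − f^{(1)}(10)) = 1/12 · (1323.00 − 300.000) = 85.2500.
Partial sum through k=1: 51336.0.
Correction k=2: B_{4}/4! · (f^{(3)}(21) − f^{(3)}(10)) = −1/720 · (6.00000 − 6.00000) = 0.00000.
Partial sum through k=2: 51336.0.
Correction k=3: B_{6}/6! · (f^{(5)}(21) − f^{(5)}(10)) = 1/30240 · (0.00000 − 0.00000) = 0.00000.
Partial sum through k=3: 51336.0.
Correction k=4: B_{8}/8! · (f^{(7)}(21) − f^{(7)}(10)) = −1/1209600 · (0.00000 − 0.00000) = 0.00000.

S_4 ≈ 51336.0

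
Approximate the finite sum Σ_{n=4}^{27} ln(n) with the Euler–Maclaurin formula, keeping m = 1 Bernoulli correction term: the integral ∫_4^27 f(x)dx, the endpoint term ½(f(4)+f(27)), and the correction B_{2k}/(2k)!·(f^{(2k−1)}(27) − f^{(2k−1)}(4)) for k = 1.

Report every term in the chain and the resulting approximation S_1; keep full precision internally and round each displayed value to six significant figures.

S_1 ≈ 62.7657

The integral term ∫_4^27 ln(x) dx = 60.4424.
Boundary: ½(f(4) + f(27)) = ½(1.38629 + 3.29584) = 2.34107.
So far: 62.7835.
k=1: B_{2}/(2)! × [f^{(1)}(27) − f^{(1)}(4)] = 1/12 × (0.0370370 − 0.250000) = -0.0177469.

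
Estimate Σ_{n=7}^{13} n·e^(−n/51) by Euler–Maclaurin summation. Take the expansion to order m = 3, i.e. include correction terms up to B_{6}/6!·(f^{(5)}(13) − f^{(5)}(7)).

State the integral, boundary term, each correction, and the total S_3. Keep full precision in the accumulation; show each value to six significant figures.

S_3 ≈ 57.1291

The integral term ∫_7^13 x·e^(−x/51) dx = 49.0551.
Boundary: ½(f(7) + f(13)) = ½(6.10224 + 10.0749) = 8.08857.
Running total after boundary: 57.1437.
k=1: B_{2}/(2)! × [f^{(1)}(13) − f^{(1)}(7)] = 1/12 × (0.577445 − 0.752096) = -0.0145542.
Running total after k=1: 57.1291.
k=2: B_{4}/(4)! × [f^{(3)}(13) − f^{(3)}(7)] = −1/720 × (0.000817928 − 0.000959474) = 1.96592e-07.
Running total after k=2: 57.1291.
k=3: B_{6}/(6)! × [f^{(5)}(13) − f^{(5)}(7)] = 1/30240 × (5.43578e-07 − 6.26602e-07) = -2.74550e-12.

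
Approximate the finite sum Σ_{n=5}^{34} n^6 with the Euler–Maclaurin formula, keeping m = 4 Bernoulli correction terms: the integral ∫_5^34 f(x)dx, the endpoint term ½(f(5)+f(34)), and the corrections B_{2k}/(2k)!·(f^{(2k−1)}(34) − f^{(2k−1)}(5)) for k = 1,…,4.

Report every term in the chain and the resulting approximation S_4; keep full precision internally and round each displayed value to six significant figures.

Integral: ∫_5^34 x^6 dx = 7.50332e+09.
Endpoint term: (f(5) + f(34))/2 = (15625.0 + 1.54480e+09)/2 = 7.72410e+08.
Running total after boundary: 8.27573e+09.
Correction k=1: B_{2}/2! · (f^{(1)}(34) − f^{(1)}(5)) = 1/12 · (2.72613e+08 − 18750.0) = 2.27161e+07.
Running total after k=1: 8.29845e+09.
Correction k=2: B_{4}/4! · (f^{(3)}(34) − f^{(3)}(5)) = −1/720 · (4.71648e+06 − 15000.0) = -6529.83.
Running total after k=2: 8.29844e+09.
Correction k=3: B_{6}/6! · (f^{(5)}(34) − f^{(5)}(5)) = 1/30240 · (24480.0 − 3600.00) = 0.690476.
Running total after k=3: 8.29844e+09.
Correction k=4: B_{8}/8! · (f^{(7)}(34) − f^{(7)}(5)) = −1/1209600 · (0.00000 − 0.00000) = 0.00000.

S_4 ≈ 8.29844e+09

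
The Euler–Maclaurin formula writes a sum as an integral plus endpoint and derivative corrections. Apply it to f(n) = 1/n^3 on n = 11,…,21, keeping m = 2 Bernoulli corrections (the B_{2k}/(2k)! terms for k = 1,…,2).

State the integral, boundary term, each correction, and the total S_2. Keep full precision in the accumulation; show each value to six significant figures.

∫_11^21 1/x^3 dx evaluates to 0.00299844.
½[f(11) + f(21)] = ½[0.000751315 + 0.000107980] = 0.000429647.
So far: 0.00342809.
k=1: B_{2}/(2)! × [f^{(1)}(21) − f^{(1)}(11)] = 1/12 × (-1.54257e-05 − (-0.000204904)) = 1.57899e-05.
Running total after k=1: 0.00344388.
k=2: B_{4}/(4)! × [f^{(3)}(21) − f^{(3)}(11)] = −1/720 × (-6.99577e-07 − (-3.38684e-05)) = -4.60679e-08.

S_2 ≈ 0.00344384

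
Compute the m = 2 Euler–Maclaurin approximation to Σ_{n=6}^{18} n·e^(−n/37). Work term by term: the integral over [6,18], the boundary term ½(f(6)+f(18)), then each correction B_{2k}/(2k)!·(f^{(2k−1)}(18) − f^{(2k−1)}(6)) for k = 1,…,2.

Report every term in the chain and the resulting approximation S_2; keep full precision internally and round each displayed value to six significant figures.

Integral: ∫_6^18 x·e^(−x/37) dx = 101.750.
Boundary: ½(f(6) + f(18)) = ½(5.10182 + 11.0661) = 8.08395.
Running total after boundary: 109.834.
k=1: B_{2}/(2)! × [f^{(1)}(18) − f^{(1)}(6)] = 1/12 × (0.315699 − 0.712416) = -0.0330598.
Running total after k=1: 109.801.
k=2: B_{4}/(4)! × [f^{(3)}(18) − f^{(3)}(6)] = −1/720 × (0.00112875 − 0.00176262) = 8.80365e-07.

S_2 ≈ 109.801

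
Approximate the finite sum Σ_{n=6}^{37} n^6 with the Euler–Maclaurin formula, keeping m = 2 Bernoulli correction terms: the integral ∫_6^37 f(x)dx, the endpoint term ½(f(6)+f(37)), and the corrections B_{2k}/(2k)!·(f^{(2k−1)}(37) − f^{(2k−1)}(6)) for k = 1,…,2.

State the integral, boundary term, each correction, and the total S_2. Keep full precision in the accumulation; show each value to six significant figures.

S_2 ≈ 1.48792e+10

The integral term ∫_6^37 x^6 dx = 1.35617e+10.
Boundary: ½(f(6) + f(37)) = ½(46656.0 + 2.56573e+09) = 1.28289e+09.
Running total after boundary: 1.48445e+10.
Correction k=1: B_{2}/2! · (f^{(1)}(37) − f^{(1)}(6)) = 1/12 · (4.16064e+08 − 46656.0) = 3.46681e+07.
Partial sum through k=1: 1.48792e+10.
Correction k=2: B_{4}/4! · (f^{(3)}(37) − f^{(3)}(6)) = −1/720 · (6.07836e+06 − 25920.0) = -8406.17.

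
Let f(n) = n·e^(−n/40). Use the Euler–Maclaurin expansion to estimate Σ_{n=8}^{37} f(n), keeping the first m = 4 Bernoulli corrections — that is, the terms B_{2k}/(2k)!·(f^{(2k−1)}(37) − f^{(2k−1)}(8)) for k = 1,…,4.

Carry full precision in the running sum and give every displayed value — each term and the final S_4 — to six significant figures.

S_4 ≈ 361.205

The integral term ∫_8^37 x·e^(−x/40) dx = 350.646.
Boundary: ½(f(8) + f(37)) = ½(6.54985 + 14.6717) = 10.6108.
So far: 361.257.
Order-1 term: 1/12 · (0.0297399 − 0.654985) = -0.0521037.
After k=1: 361.205.
Order-2 term: −1/720 · (0.000514252 − 0.00143278) = 1.27573e-06.
After k=2: 361.205.
Order-3 term: 1/30240 · (6.31197e-07 − 1.53512e-06) = -2.98916e-11.
After k=3: 361.205.
Order-4 term: −1/1209600 · (5.88117e-10 − 1.35922e-09) = 6.37487e-16.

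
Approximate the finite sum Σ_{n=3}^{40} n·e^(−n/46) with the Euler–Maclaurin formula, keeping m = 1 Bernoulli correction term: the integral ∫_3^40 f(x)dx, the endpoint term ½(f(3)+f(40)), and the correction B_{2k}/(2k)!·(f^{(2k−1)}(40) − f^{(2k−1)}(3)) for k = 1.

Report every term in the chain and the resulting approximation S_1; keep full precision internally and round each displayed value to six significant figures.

S_1 ≈ 463.317

Integral: ∫_3^40 x·e^(−x/46) dx = 453.598.
Endpoint term: (f(3) + f(40))/2 = (2.81059 + 16.7653)/2 = 9.78797.
Integral + boundary = 463.386.
Order-1 term: 1/12 · (0.0546696 − 0.875764) = -0.0684245.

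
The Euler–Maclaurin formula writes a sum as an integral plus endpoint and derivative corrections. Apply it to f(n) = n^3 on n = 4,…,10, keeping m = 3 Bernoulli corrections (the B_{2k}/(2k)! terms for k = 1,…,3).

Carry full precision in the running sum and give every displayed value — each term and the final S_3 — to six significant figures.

S_3 ≈ 2989.00

∫_4^10 x^3 dx evaluates to 2436.00.
½[f(4) + f(10)] = ½[64.0000 + 1000.00] = 532.000.
Integral + boundary = 2968.00.
Correction k=1: B_{2}/2! · (f^{(1)}(10) − f^{(1)}(4)) = 1/12 · (300.000 − 48.0000) = 21.0000.
Partial sum through k=1: 2989.00.
Correction k=2: B_{4}/4! · (f^{(3)}(10) − f^{(3)}(4)) = −1/720 · (6.00000 − 6.00000) = 0.00000.
Partial sum through k=2: 2989.00.
Correction k=3: B_{6}/6! · (f^{(5)}(10) − f^{(5)}(4)) = 1/30240 · (0.00000 − 0.00000) = 0.00000.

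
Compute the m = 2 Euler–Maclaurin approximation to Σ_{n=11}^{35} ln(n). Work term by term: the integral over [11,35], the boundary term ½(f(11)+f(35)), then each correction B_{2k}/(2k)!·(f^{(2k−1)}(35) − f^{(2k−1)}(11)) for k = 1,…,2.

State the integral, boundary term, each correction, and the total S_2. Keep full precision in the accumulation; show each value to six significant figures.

Integral: ∫_11^35 ln(x) dx = 74.0603.
Boundary: ½(f(11) + f(35)) = ½(2.39790 + 3.55535) = 2.97662.
So far: 77.0370.
k=1: B_{2}/(2)! × [f^{(1)}(35) − f^{(1)}(11)] = 1/12 × (0.0285714 − 0.0909091) = -0.00519481.
Partial sum through k=1: 77.0318.
k=2: B_{4}/(4)! × [f^{(3)}(35) − f^{(3)}(11)] = −1/720 × (4.66472e-05 − 0.00150263) = 2.02220e-06.

S_2 ≈ 77.0318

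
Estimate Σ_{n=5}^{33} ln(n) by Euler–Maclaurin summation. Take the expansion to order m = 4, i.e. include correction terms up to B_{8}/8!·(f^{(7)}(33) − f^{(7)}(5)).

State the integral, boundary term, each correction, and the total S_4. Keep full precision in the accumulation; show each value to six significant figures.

∫_5^33 ln(x) dx evaluates to 79.3376.
½[f(5) + f(33)] = ½[1.60944 + 3.49651] = 2.55297.
Integral + boundary = 81.8905.
Order-1 term: 1/12 · (0.0303030 − 0.200000) = -0.0141414.
After k=1: 81.8764.
Order-2 term: −1/720 · (5.56529e-05 − 0.0160000) = 2.21449e-05.
After k=2: 81.8764.
Order-3 term: 1/30240 · (6.13256e-07 − 0.00768000) = -2.53948e-07.
After k=3: 81.8764.
Order-4 term: −1/1209600 · (1.68941e-08 − 0.00921600) = 7.61903e-09.

S_4 ≈ 81.8764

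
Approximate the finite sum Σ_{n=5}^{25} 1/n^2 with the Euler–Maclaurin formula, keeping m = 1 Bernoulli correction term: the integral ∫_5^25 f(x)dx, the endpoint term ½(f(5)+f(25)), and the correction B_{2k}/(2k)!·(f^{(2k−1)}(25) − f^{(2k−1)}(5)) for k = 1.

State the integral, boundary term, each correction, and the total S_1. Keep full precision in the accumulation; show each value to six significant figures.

S_1 ≈ 0.182123

∫_5^25 1/x^2 dx evaluates to 0.160000.
½[f(5) + f(25)] = ½[0.0400000 + 0.00160000] = 0.0208000.
Running total after boundary: 0.180800.
k=1: B_{2}/(2)! × [f^{(1)}(25) − f^{(1)}(5)] = 1/12 × (-0.000128000 − (-0.0160000)) = 0.00132267.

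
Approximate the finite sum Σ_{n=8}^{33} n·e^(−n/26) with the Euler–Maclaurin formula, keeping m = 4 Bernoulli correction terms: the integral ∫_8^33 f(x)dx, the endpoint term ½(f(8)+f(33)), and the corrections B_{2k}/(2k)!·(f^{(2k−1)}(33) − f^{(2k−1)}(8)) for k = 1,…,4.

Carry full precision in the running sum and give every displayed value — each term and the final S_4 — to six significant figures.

Integral: ∫_8^33 x·e^(−x/26) dx = 218.738.
½[f(8) + f(33)] = ½[5.88113 + 9.27458] = 7.57785.
Running total after boundary: 226.316.
Order-1 term: 1/12 · (-0.0756667 − 0.508944) = -0.0487176.
Running total after k=1: 226.267.
Order-2 term: −1/720 · (0.000719569 − 0.00292785) = 3.06706e-06.
Running total after k=2: 226.267.
Order-3 term: 1/30240 · (2.29448e-06 − 7.54856e-06) = -1.73746e-10.
Running total after k=3: 226.267.
Order-4 term: −1/1209600 · (5.21378e-09 − 1.59260e-08) = 8.85600e-15.

S_4 ≈ 226.267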